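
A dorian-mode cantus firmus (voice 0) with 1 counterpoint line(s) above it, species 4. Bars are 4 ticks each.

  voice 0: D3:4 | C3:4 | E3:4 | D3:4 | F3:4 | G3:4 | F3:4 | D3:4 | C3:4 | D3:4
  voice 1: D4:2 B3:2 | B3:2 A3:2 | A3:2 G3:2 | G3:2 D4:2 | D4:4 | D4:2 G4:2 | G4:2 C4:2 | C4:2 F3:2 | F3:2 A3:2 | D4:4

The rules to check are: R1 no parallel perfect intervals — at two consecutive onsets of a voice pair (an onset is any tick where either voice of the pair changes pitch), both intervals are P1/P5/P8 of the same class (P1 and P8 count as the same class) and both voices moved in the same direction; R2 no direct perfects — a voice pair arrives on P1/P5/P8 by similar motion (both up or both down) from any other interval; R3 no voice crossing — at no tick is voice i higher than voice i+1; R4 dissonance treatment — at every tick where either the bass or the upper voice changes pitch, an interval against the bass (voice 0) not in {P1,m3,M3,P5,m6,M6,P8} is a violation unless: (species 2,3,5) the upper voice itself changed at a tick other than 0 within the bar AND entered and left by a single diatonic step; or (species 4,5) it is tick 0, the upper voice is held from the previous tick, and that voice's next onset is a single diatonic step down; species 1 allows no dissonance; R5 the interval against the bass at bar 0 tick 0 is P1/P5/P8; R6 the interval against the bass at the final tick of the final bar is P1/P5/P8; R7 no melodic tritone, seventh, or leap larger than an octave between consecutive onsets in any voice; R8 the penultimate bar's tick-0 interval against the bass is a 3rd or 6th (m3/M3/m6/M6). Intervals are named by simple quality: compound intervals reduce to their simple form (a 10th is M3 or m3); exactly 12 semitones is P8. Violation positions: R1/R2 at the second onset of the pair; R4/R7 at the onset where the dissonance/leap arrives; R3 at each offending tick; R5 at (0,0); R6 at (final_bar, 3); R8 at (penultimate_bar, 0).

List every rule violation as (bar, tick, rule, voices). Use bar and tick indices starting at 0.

(3, 0, R4, (0, 1))
(6, 0, R4, (0, 1))
(7, 0, R4, (0, 1))
(8, 0, R4, (0, 1))
(8, 0, R8, (0, 1))
(9, 0, R2, (0, 1))

bar 0: v0=D3 v1=D4 downbeat P8
bar 1: v0=C3 v1=B3 downbeat M7
bar 2: v0=E3 v1=A3 downbeat P4
bar 3: v0=D3 v1=G3 downbeat P4
bar 4: v0=F3 v1=D4 downbeat M6
bar 5: v0=G3 v1=D4 downbeat P5
bar 6: v0=F3 v1=G4 downbeat M2
bar 7: v0=D3 v1=C4 downbeat m7
bar 8: v0=C3 v1=F3 downbeat P4
bar 9: v0=D3 v1=D4 downbeat P8
  -> R4 @ bar 3 tick 0 v(0, 1): D3/G3 P4 untreated
  -> R4 @ bar 6 tick 0 v(0, 1): F3/G4 M2 untreated
  -> R4 @ bar 7 tick 0 v(0, 1): D3/C4 m7 untreated
  -> R4 @ bar 8 tick 0 v(0, 1): C3/F3 P4 untreated
  -> R8 @ bar 8 tick 0 v(0, 1): penult P4 not 3rd/6th
  -> R2 @ bar 9 tick 0 v(0, 1): C3/A3 M6 -> D3/D4 P8 similar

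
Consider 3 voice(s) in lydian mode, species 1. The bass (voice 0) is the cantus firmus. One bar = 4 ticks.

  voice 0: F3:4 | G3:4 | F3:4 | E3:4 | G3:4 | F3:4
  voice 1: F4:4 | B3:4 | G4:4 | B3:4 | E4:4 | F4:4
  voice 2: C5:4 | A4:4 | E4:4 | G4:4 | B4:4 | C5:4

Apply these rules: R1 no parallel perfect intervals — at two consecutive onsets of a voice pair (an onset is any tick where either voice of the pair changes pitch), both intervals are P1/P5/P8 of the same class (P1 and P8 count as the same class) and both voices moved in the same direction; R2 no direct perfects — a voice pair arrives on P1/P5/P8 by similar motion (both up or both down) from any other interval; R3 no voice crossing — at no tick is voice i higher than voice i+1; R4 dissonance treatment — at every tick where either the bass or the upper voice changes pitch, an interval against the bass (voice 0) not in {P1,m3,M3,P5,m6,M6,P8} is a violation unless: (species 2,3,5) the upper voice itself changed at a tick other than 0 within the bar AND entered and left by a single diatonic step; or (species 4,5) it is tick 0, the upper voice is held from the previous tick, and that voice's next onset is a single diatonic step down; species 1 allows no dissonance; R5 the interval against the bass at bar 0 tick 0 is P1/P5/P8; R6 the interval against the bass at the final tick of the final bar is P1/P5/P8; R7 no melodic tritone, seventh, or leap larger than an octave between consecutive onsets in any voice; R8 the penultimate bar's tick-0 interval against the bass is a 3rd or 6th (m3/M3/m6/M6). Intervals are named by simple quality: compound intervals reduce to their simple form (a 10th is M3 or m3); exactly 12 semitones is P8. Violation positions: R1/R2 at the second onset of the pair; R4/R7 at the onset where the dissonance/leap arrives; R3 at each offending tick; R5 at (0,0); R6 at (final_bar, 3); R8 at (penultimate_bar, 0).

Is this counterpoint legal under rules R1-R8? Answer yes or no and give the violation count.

No (11 violations)

bar 0: v0=F3 v1=F4 v2=C5 (P5)
bar 1: v0=G3 v1=B3 v2=A4 (M2)
bar 2: v0=F3 v1=G4 v2=E4 (M7)
bar 3: v0=E3 v1=B3 v2=G4 (m3)
bar 4: v0=G3 v1=E4 v2=B4 (M3)
bar 5: v0=F3 v1=F4 v2=C5 (P5)
  R4 @ bar1.0: G3/A4 M2 untreated
  R7 @ bar1.0: F4->B3 leap 6st
  R3 @ bar2.0: G4 above E4
  R4 @ bar2.0: F3/G4 M2 untreated
  R4 @ bar2.0: F3/E4 M7 untreated
  R3 @ bar2.1: G4 above E4
  R3 @ bar2.2: G4 above E4
  R3 @ bar2.3: G4 above E4
  R2 @ bar3.0: F3/G4 M2 -> E3/B3 P5 similar
  R2 @ bar4.0: B3/G4 m6 -> E4/B4 P5 similar
  R1 @ bar5.0: E4/B4 P5 -> F4/C5 P5 similar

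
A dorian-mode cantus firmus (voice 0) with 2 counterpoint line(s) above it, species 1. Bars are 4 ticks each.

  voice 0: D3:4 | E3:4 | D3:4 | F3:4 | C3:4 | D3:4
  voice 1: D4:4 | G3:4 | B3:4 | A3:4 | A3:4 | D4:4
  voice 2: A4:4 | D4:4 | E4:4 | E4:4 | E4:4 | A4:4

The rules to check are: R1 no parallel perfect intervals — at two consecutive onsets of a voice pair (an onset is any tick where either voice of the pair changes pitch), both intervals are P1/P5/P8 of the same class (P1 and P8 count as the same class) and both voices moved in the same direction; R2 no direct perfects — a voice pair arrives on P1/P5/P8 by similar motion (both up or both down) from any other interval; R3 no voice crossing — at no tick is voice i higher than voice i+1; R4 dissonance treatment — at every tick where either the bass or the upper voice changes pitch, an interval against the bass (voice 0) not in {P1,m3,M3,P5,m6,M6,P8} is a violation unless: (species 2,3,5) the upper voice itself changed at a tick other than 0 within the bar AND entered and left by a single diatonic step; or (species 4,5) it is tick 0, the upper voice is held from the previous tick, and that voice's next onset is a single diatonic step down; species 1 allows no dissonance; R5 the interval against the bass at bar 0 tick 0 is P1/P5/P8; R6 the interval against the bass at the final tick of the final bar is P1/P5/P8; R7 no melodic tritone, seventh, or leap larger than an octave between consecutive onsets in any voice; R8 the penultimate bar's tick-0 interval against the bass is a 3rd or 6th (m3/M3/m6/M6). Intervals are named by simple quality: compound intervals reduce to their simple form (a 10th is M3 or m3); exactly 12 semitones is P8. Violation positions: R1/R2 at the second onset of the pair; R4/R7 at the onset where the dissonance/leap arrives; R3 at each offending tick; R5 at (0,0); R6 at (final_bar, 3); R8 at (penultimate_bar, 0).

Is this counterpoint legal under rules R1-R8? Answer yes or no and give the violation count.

bar 0: v0=D3 v1=D4 v2=A4 (P5)
bar 1: v0=E3 v1=G3 v2=D4 (m7)
bar 2: v0=D3 v1=B3 v2=E4 (M2)
bar 3: v0=F3 v1=A3 v2=E4 (M7)
bar 4: v0=C3 v1=A3 v2=E4 (M3)
bar 5: v0=D3 v1=D4 v2=A4 (P5)
  R1 @ bar1.0: D4/A4 P5 -> G3/D4 P5 similar
  R4 @ bar1.0: E3/D4 m7 untreated
  R4 @ bar2.0: D3/E4 M2 untreated
  R4 @ bar3.0: F3/E4 M7 untreated
  R1 @ bar5.0: A3/E4 P5 -> D4/A4 P5 similar
  R2 @ bar5.0: C3/A3 M6 -> D3/D4 P8 similar
  R2 @ bar5.0: C3/E4 M3 -> D3/A4 P5 similar

No (7 violations)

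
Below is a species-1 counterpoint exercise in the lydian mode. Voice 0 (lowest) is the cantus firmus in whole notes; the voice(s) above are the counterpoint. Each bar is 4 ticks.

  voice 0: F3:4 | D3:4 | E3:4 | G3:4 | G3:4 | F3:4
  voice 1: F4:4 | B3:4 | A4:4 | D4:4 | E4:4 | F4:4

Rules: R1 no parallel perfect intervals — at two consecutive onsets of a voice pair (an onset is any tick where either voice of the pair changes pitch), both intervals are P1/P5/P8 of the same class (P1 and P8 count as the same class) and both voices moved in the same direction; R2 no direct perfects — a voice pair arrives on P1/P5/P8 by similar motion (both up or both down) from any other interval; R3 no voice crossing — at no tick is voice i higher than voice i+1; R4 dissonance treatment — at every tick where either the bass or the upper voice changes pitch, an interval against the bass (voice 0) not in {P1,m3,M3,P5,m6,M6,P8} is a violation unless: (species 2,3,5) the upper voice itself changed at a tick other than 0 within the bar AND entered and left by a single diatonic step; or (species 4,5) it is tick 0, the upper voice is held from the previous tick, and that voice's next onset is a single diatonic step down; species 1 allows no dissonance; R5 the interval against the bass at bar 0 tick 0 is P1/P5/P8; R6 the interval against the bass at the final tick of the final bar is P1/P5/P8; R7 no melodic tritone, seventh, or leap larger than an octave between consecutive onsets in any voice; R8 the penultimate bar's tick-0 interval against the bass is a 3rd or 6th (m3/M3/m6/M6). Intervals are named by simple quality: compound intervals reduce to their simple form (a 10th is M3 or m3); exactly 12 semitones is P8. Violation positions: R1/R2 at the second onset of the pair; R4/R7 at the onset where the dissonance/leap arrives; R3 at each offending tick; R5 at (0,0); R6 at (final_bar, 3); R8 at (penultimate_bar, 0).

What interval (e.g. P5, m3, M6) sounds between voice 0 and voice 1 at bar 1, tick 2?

voice 0=D3 voice 1=B3 -> M6

M6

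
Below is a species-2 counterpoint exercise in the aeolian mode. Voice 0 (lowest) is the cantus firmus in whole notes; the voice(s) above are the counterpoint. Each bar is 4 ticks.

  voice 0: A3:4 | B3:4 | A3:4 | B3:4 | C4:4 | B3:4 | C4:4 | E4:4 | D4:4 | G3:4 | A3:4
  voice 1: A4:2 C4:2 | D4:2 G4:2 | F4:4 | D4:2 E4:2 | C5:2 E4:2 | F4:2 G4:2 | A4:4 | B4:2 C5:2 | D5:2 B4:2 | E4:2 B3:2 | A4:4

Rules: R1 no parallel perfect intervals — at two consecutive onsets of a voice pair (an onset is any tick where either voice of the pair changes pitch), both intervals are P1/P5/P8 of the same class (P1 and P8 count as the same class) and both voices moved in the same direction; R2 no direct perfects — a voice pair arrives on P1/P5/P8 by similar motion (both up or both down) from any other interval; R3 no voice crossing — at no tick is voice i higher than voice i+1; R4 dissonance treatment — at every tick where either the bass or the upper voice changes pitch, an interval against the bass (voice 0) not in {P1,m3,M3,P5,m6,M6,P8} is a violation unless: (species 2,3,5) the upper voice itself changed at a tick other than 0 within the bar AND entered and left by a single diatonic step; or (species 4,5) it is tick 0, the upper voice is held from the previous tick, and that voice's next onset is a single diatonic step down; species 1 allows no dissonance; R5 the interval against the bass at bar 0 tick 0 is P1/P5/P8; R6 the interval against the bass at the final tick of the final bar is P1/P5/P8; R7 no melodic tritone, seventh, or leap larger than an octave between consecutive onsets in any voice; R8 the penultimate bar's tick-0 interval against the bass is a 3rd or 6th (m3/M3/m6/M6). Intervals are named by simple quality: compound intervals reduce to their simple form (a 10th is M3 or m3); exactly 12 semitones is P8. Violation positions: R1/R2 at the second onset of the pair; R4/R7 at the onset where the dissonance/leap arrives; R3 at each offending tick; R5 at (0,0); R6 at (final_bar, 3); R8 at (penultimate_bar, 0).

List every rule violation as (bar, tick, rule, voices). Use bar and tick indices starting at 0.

(3, 2, R4, (0, 1))
(4, 0, R2, (0, 1))
(5, 0, R4, (0, 1))
(7, 0, R2, (0, 1))
(10, 0, R2, (0, 1))
(10, 0, R7, (1,))

bar 0: v0=A3 v1=A4 downbeat P8
bar 1: v0=B3 v1=D4 downbeat m3
bar 2: v0=A3 v1=F4 downbeat m6
bar 3: v0=B3 v1=D4 downbeat m3
bar 4: v0=C4 v1=C5 downbeat P8
bar 5: v0=B3 v1=F4 downbeat TT
bar 6: v0=C4 v1=A4 downbeat M6
bar 7: v0=E4 v1=B4 downbeat P5
bar 8: v0=D4 v1=D5 downbeat P8
bar 9: v0=G3 v1=E4 downbeat M6
bar 10: v0=A3 v1=A4 downbeat P8
  -> R4 @ bar 3 tick 2 v(0, 1): B3/E4 P4 untreated
  -> R2 @ bar 4 tick 0 v(0, 1): B3/E4 P4 -> C4/C5 P8 similar
  -> R4 @ bar 5 tick 0 v(0, 1): B3/F4 TT untreated
  -> R2 @ bar 7 tick 0 v(0, 1): C4/A4 M6 -> E4/B4 P5 similar
  -> R2 @ bar 10 tick 0 v(0, 1): G3/B3 M3 -> A3/A4 P8 similar
  -> R7 @ bar 10 tick 0 v(1,): B3->A4 leap 10st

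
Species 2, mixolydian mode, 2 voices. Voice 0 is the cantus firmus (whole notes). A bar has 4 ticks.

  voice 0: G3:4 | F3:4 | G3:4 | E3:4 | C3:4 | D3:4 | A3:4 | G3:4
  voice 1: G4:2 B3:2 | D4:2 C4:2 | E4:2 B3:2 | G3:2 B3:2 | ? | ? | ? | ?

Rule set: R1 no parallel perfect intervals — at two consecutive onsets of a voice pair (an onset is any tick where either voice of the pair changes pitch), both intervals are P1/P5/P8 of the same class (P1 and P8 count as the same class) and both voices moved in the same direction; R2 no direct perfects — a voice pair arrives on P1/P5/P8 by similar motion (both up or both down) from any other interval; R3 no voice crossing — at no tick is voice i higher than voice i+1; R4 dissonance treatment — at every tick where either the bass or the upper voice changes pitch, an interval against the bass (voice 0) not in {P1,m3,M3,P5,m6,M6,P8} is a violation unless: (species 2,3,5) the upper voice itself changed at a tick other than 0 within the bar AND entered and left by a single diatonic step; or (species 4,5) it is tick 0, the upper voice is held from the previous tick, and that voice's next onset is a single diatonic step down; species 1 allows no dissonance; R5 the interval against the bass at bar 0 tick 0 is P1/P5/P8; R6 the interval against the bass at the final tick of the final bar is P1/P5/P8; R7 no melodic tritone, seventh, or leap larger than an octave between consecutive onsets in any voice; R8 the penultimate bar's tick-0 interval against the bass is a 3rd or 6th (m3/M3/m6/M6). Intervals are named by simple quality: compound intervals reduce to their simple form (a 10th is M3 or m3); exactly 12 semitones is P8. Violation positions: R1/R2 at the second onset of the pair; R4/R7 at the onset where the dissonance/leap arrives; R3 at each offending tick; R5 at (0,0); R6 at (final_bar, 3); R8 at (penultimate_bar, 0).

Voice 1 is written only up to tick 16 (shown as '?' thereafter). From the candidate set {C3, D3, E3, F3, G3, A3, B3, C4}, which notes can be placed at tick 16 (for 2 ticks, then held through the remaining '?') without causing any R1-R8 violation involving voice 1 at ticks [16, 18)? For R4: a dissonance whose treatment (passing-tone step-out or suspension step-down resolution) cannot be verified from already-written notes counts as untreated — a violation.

C3: violates R2,R7
D3: violates R4
E3: legal
F3: violates R4,R7
G3: violates R1
A3: legal
B3: violates R4
C4: legal

{A3, C4, E3}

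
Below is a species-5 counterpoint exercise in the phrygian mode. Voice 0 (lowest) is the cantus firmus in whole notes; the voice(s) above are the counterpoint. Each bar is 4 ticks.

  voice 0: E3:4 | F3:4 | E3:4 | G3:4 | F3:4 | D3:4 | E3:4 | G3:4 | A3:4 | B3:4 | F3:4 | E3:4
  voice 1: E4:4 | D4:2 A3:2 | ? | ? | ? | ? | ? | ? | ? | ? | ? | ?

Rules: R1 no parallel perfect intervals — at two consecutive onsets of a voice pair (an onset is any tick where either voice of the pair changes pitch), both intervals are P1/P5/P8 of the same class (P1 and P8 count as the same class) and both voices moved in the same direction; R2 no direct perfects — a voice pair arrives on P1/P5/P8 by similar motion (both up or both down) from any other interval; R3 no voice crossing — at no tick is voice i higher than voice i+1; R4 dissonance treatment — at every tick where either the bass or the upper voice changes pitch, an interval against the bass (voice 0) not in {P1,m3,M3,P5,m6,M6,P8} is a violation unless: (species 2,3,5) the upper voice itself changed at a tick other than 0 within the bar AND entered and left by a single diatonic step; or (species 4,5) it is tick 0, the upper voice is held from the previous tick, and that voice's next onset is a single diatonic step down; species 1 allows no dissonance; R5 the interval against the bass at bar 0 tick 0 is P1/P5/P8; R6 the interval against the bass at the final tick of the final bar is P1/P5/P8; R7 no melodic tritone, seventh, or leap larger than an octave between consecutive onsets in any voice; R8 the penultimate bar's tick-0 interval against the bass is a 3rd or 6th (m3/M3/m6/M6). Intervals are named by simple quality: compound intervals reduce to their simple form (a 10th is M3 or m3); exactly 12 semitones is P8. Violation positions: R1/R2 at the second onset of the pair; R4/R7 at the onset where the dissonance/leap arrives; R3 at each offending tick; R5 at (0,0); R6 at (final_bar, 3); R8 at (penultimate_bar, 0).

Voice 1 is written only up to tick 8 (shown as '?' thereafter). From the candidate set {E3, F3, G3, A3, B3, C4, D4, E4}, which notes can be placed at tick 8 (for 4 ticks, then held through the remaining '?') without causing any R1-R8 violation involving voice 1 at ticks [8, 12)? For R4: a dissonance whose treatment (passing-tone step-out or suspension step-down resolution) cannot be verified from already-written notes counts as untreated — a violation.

E3: violates R2
F3: violates R4
G3: legal
A3: violates R4
B3: legal
C4: legal
D4: violates R4
E4: legal

{B3, C4, E4, G3}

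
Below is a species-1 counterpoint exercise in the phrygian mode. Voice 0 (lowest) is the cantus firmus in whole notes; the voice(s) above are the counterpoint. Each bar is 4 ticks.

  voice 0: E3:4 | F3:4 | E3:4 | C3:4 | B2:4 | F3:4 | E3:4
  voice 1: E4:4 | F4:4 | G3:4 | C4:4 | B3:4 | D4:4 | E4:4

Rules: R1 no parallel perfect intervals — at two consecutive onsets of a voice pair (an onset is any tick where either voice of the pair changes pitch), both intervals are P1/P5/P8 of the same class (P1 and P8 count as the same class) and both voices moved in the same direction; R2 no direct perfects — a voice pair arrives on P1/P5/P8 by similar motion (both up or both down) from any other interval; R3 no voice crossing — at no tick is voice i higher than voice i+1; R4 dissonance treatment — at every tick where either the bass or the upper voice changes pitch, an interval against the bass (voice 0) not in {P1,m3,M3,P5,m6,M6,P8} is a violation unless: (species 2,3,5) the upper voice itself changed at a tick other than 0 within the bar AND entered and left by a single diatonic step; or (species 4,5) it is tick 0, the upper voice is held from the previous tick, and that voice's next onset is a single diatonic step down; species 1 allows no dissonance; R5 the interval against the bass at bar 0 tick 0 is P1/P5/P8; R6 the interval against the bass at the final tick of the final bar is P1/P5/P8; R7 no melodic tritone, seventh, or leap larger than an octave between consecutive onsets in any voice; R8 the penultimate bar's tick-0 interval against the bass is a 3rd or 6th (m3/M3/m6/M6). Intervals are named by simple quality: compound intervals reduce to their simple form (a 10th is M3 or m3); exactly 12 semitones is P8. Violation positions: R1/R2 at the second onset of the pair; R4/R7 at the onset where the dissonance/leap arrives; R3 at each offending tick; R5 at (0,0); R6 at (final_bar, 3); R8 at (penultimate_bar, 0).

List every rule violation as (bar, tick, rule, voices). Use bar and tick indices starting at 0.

(1, 0, R1, (0, 1))
(2, 0, R7, (1,))
(4, 0, R1, (0, 1))
(5, 0, R7, (0,))

bar 0: v0=E3 v1=E4 downbeat P8
bar 1: v0=F3 v1=F4 downbeat P8
bar 2: v0=E3 v1=G3 downbeat m3
bar 3: v0=C3 v1=C4 downbeat P8
bar 4: v0=B2 v1=B3 downbeat P8
bar 5: v0=F3 v1=D4 downbeat M6
bar 6: v0=E3 v1=E4 downbeat P8
  -> R1 @ bar 1 tick 0 v(0, 1): E3/E4 P8 -> F3/F4 P8 similar
  -> R7 @ bar 2 tick 0 v(1,): F4->G3 leap 10st
  -> R1 @ bar 4 tick 0 v(0, 1): C3/C4 P8 -> B2/B3 P8 similar
  -> R7 @ bar 5 tick 0 v(0,): B2->F3 leap 6st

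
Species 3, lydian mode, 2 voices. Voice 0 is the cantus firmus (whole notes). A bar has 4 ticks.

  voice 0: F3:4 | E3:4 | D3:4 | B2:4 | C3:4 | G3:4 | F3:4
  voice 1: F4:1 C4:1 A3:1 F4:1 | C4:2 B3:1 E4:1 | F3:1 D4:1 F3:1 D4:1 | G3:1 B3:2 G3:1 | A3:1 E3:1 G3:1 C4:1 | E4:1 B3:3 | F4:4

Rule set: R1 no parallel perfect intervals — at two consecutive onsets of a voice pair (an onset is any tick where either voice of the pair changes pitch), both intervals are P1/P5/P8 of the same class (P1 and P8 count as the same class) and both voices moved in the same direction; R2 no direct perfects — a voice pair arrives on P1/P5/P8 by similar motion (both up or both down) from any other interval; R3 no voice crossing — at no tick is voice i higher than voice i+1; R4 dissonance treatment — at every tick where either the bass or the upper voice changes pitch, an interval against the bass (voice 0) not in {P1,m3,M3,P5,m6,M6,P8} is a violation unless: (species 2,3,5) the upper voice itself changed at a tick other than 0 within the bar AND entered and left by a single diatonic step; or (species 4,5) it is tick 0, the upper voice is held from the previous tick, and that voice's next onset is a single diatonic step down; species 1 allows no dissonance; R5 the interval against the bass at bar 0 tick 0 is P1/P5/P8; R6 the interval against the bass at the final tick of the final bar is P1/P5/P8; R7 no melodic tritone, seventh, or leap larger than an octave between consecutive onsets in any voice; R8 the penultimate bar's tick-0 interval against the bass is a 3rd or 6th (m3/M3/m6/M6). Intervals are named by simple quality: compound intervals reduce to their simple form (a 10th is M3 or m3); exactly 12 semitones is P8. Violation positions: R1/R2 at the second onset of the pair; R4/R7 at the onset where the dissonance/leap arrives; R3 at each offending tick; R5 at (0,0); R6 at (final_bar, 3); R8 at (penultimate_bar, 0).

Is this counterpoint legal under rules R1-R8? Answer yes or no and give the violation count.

bar 0: v0=F3 v1=F4 (P8)
bar 1: v0=E3 v1=C4 (m6)
bar 2: v0=D3 v1=F3 (m3)
bar 3: v0=B2 v1=G3 (m6)
bar 4: v0=C3 v1=A3 (M6)
bar 5: v0=G3 v1=E4 (M6)
bar 6: v0=F3 v1=F4 (P8)
  R7 @ bar2.0: E4->F3 leap 11st
  R7 @ bar6.0: B3->F4 leap 6st

No (2 violations)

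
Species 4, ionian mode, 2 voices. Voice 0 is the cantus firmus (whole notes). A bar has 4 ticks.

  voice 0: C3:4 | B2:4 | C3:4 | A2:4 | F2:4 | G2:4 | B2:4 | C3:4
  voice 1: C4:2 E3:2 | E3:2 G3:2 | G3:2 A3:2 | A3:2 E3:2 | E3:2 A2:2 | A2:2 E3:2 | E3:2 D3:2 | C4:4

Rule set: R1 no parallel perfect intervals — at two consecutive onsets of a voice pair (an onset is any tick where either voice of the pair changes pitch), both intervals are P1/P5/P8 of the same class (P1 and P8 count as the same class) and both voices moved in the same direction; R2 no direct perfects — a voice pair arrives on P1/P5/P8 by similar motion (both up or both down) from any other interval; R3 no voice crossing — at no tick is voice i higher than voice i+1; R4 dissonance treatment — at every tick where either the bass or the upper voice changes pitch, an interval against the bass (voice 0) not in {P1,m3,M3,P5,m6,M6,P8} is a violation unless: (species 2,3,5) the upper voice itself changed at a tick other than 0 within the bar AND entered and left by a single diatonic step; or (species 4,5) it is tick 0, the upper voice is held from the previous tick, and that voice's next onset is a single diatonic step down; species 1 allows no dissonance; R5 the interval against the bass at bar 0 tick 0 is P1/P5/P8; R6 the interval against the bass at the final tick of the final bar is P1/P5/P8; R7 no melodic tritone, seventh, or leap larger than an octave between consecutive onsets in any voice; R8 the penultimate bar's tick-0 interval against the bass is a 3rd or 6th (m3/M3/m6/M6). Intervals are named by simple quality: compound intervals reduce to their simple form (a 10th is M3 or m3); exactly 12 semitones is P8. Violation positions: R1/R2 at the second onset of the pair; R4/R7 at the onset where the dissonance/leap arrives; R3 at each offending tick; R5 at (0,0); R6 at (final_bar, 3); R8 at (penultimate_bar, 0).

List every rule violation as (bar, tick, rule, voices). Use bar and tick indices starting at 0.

bar 0: v0=C3 v1=C4 downbeat P8
bar 1: v0=B2 v1=E3 downbeat P4
bar 2: v0=C3 v1=G3 downbeat P5
bar 3: v0=A2 v1=A3 downbeat P8
bar 4: v0=F2 v1=E3 downbeat M7
bar 5: v0=G2 v1=A2 downbeat M2
bar 6: v0=B2 v1=E3 downbeat P4
bar 7: v0=C3 v1=C4 downbeat P8
  -> R4 @ bar 1 tick 0 v(0, 1): B2/E3 P4 untreated
  -> R4 @ bar 4 tick 0 v(0, 1): F2/E3 M7 untreated
  -> R4 @ bar 5 tick 0 v(0, 1): G2/A2 M2 untreated
  -> R8 @ bar 6 tick 0 v(0, 1): penult P4 not 3rd/6th
  -> R2 @ bar 7 tick 0 v(0, 1): B2/D3 m3 -> C3/C4 P8 similar
  -> R7 @ bar 7 tick 0 v(1,): D3->C4 leap 10st

(1, 0, R4, (0, 1))
(4, 0, R4, (0, 1))
(5, 0, R4, (0, 1))
(6, 0, R8, (0, 1))
(7, 0, R2, (0, 1))
(7, 0, R7, (1,))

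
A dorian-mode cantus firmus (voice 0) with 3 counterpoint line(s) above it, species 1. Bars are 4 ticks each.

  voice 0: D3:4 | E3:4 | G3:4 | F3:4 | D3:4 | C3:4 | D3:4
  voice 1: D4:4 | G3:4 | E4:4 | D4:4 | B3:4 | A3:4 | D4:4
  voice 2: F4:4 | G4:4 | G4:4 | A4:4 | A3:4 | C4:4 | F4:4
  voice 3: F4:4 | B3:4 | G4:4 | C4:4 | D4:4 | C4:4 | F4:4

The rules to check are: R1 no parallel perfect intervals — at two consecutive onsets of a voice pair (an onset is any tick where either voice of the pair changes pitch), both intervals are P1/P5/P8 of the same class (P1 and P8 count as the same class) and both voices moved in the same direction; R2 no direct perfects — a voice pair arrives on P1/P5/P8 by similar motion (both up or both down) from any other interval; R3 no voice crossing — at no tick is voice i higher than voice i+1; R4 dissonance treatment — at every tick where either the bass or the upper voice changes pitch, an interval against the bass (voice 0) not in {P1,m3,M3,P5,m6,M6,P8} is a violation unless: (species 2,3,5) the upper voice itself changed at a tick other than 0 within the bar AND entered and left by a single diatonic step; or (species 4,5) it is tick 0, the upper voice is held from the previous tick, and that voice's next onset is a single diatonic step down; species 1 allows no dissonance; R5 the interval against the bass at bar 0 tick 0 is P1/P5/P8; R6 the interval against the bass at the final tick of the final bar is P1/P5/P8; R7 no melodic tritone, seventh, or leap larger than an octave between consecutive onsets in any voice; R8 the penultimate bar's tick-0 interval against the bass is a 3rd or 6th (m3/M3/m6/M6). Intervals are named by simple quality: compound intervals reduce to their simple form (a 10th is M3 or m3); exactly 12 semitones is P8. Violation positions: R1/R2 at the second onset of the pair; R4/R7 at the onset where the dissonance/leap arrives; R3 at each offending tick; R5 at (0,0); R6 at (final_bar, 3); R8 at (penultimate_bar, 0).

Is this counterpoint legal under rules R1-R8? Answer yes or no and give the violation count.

bar 0: v0=D3 v1=D4 v2=F4 v3=F4 (m3)
bar 1: v0=E3 v1=G3 v2=G4 v3=B3 (P5)
bar 2: v0=G3 v1=E4 v2=G4 v3=G4 (P8)
bar 3: v0=F3 v1=D4 v2=A4 v3=C4 (P5)
bar 4: v0=D3 v1=B3 v2=A3 v3=D4 (P8)
bar 5: v0=C3 v1=A3 v2=C4 v3=C4 (P8)
bar 6: v0=D3 v1=D4 v2=F4 v3=F4 (m3)
  R5 @ bar0.0: opens on m3
  R5 @ bar0.0: opens on m3
  R3 @ bar1.0: G4 above B3
  R7 @ bar1.0: F4->B3 leap 6st
  R3 @ bar1.1: G4 above B3
  R3 @ bar1.2: G4 above B3
  R3 @ bar1.3: G4 above B3
  R2 @ bar2.0: E3/B3 P5 -> G3/G4 P8 similar
  R2 @ bar3.0: G3/G4 P8 -> F3/C4 P5 similar
  R3 @ bar3.0: A4 above C4
  R3 @ bar3.1: A4 above C4
  R3 @ bar3.2: A4 above C4
  R3 @ bar3.3: A4 above C4
  R2 @ bar4.0: F3/A4 M3 -> D3/A3 P5 similar
  R3 @ bar4.0: B3 above A3
  R3 @ bar4.1: B3 above A3
  R3 @ bar4.2: B3 above A3
  R3 @ bar4.3: B3 above A3
  R1 @ bar5.0: D3/D4 P8 -> C3/C4 P8 similar
  R8 @ bar5.0: penult P8 not 3rd/6th
  R8 @ bar5.0: penult P8 not 3rd/6th
  R1 @ bar6.0: C4/C4 P1 -> F4/F4 P1 similar
  R2 @ bar6.0: C3/A3 M6 -> D3/D4 P8 similar
  R6 @ bar6.3: closes on m3
  R6 @ bar6.3: closes on m3

No (25 violations)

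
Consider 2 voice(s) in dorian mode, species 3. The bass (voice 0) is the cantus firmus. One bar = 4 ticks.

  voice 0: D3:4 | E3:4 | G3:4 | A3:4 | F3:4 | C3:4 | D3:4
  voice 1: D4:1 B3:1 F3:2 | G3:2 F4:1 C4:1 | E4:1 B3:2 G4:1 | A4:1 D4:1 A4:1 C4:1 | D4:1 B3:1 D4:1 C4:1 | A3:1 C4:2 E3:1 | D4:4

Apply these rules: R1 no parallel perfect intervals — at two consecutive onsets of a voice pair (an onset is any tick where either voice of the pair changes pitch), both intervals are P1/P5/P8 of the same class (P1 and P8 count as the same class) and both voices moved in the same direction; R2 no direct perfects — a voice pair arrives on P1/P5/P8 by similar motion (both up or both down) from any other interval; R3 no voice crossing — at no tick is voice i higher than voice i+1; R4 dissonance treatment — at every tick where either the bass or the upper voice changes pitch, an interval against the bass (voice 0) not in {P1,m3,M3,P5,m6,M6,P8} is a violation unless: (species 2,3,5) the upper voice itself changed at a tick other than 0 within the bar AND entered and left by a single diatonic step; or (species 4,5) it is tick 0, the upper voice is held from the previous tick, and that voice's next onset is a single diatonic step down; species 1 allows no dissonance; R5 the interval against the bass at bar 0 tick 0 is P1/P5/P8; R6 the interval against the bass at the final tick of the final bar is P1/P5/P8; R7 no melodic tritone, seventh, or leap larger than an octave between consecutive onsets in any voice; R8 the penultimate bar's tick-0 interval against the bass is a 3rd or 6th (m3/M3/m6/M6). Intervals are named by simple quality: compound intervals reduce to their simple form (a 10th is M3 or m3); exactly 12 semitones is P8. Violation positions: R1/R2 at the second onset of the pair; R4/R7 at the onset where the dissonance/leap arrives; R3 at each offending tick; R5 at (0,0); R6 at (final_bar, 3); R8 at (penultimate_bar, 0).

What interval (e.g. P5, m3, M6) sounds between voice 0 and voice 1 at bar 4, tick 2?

M6

voice 0=F3 voice 1=D4 -> M6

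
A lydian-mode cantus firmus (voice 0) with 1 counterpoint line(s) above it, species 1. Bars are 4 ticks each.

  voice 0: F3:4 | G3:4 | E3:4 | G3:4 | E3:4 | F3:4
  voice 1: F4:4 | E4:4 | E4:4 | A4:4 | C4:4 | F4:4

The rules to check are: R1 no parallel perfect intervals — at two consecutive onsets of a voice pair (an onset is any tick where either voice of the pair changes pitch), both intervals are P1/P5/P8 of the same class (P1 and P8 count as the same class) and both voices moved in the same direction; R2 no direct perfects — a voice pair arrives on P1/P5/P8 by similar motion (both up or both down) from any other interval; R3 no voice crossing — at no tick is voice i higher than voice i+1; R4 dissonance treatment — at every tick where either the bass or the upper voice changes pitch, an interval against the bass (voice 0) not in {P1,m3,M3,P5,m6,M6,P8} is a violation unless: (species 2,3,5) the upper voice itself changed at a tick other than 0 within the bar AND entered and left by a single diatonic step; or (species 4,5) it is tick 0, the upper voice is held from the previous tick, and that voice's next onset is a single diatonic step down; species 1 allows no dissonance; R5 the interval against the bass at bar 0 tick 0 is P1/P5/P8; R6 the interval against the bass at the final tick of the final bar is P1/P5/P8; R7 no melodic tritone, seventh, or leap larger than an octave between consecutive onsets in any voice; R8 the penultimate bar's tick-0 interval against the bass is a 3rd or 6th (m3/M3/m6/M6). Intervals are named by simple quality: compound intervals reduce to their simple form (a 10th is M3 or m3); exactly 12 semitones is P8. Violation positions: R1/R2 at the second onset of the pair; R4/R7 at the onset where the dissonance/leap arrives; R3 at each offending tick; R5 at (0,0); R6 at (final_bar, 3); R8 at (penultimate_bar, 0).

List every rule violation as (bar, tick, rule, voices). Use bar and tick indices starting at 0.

bar 0: v0=F3 v1=F4 downbeat P8
bar 1: v0=G3 v1=E4 downbeat M6
bar 2: v0=E3 v1=E4 downbeat P8
bar 3: v0=G3 v1=A4 downbeat M2
bar 4: v0=E3 v1=C4 downbeat m6
bar 5: v0=F3 v1=F4 downbeat P8
  -> R4 @ bar 3 tick 0 v(0, 1): G3/A4 M2 untreated
  -> R2 @ bar 5 tick 0 v(0, 1): E3/C4 m6 -> F3/F4 P8 similar

(3, 0, R4, (0, 1))
(5, 0, R2, (0, 1))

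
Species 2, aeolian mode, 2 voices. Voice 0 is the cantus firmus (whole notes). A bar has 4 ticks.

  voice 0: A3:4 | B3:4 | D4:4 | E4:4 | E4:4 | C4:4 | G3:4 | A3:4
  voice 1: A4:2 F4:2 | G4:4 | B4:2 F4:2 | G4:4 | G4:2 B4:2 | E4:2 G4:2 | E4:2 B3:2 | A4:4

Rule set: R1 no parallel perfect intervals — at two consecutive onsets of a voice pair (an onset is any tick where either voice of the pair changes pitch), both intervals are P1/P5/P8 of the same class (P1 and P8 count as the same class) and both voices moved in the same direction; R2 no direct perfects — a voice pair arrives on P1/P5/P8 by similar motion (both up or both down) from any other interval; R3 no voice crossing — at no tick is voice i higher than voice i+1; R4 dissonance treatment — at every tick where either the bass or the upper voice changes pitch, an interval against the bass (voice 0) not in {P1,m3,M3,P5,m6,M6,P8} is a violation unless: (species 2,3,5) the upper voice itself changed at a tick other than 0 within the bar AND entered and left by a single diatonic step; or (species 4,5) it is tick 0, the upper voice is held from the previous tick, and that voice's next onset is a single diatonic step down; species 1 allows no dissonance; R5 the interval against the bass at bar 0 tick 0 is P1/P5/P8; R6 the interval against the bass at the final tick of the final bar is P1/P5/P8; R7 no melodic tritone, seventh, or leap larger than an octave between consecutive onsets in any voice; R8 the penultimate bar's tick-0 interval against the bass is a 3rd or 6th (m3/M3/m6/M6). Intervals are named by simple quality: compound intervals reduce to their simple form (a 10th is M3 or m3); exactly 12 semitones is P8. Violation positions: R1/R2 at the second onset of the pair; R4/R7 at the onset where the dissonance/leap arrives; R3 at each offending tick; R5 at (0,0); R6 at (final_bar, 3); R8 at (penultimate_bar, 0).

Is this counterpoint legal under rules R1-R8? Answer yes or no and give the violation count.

bar 0: v0=A3 v1=A4 (P8)
bar 1: v0=B3 v1=G4 (m6)
bar 2: v0=D4 v1=B4 (M6)
bar 3: v0=E4 v1=G4 (m3)
bar 4: v0=E4 v1=G4 (m3)
bar 5: v0=C4 v1=E4 (M3)
bar 6: v0=G3 v1=E4 (M6)
bar 7: v0=A3 v1=A4 (P8)
  R7 @ bar2.2: B4->F4 leap 6st
  R2 @ bar7.0: G3/B3 M3 -> A3/A4 P8 similar
  R7 @ bar7.0: B3->A4 leap 10st

No (3 violations)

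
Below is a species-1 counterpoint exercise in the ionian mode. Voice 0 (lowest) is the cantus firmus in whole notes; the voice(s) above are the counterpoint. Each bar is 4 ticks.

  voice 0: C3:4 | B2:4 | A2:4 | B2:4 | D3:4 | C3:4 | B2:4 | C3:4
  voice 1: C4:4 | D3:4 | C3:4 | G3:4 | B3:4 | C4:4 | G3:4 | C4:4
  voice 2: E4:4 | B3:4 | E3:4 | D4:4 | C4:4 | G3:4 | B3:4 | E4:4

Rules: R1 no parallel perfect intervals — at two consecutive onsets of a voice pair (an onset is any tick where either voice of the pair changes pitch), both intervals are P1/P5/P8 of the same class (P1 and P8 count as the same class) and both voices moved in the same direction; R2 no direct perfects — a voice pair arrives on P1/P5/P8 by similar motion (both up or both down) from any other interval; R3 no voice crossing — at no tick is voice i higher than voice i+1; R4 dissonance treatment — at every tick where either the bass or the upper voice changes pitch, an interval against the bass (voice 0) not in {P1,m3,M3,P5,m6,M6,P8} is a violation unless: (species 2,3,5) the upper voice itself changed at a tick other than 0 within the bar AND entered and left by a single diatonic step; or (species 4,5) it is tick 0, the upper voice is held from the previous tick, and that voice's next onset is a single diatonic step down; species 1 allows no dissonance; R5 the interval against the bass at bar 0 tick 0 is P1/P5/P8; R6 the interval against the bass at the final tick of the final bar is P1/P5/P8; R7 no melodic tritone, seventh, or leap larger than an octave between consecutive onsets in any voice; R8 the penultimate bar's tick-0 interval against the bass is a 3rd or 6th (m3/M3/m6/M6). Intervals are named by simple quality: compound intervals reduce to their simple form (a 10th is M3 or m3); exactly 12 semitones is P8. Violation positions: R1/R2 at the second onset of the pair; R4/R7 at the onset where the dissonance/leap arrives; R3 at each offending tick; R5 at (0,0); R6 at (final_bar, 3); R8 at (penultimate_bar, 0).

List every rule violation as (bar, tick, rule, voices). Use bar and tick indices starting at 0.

(0, 0, R5, (0, 2))
(1, 0, R2, (0, 2))
(1, 0, R7, (1,))
(2, 0, R2, (0, 2))
(3, 0, R2, (1, 2))
(3, 0, R7, (2,))
(4, 0, R4, (0, 2))
(5, 0, R2, (0, 2))
(5, 0, R3, (1, 2))
(5, 1, R3, (1, 2))
(5, 2, R3, (1, 2))
(5, 3, R3, (1, 2))
(6, 0, R8, (0, 2))
(7, 0, R2, (0, 1))
(7, 3, R6, (0, 2))

bar 0: v0=C3 v1=C4 v2=E4 downbeat M3
bar 1: v0=B2 v1=D3 v2=B3 downbeat P8
bar 2: v0=A2 v1=C3 v2=E3 downbeat P5
bar 3: v0=B2 v1=G3 v2=D4 downbeat m3
bar 4: v0=D3 v1=B3 v2=C4 downbeat m7
bar 5: v0=C3 v1=C4 v2=G3 downbeat P5
bar 6: v0=B2 v1=G3 v2=B3 downbeat P8
bar 7: v0=C3 v1=C4 v2=E4 downbeat M3
  -> R5 @ bar 0 tick 0 v(0, 2): opens on M3
  -> R2 @ bar 1 tick 0 v(0, 2): C3/E4 M3 -> B2/B3 P8 similar
  -> R7 @ bar 1 tick 0 v(1,): C4->D3 leap 10st
  -> R2 @ bar 2 tick 0 v(0, 2): B2/B3 P8 -> A2/E3 P5 similar
  -> R2 @ bar 3 tick 0 v(1, 2): C3/E3 M3 -> G3/D4 P5 similar
  -> R7 @ bar 3 tick 0 v(2,): E3->D4 leap 10st
  -> R4 @ bar 4 tick 0 v(0, 2): D3/C4 m7 untreated
  -> R2 @ bar 5 tick 0 v(0, 2): D3/C4 m7 -> C3/G3 P5 similar
  -> R3 @ bar 5 tick 0 v(1, 2): C4 above G3
  -> R3 @ bar 5 tick 1 v(1, 2): C4 above G3
  -> R3 @ bar 5 tick 2 v(1, 2): C4 above G3
  -> R3 @ bar 5 tick 3 v(1, 2): C4 above G3
  -> R8 @ bar 6 tick 0 v(0, 2): penult P8 not 3rd/6th
  -> R2 @ bar 7 tick 0 v(0, 1): B2/G3 m6 -> C3/C4 P8 similar
  -> R6 @ bar 7 tick 3 v(0, 2): closes on M3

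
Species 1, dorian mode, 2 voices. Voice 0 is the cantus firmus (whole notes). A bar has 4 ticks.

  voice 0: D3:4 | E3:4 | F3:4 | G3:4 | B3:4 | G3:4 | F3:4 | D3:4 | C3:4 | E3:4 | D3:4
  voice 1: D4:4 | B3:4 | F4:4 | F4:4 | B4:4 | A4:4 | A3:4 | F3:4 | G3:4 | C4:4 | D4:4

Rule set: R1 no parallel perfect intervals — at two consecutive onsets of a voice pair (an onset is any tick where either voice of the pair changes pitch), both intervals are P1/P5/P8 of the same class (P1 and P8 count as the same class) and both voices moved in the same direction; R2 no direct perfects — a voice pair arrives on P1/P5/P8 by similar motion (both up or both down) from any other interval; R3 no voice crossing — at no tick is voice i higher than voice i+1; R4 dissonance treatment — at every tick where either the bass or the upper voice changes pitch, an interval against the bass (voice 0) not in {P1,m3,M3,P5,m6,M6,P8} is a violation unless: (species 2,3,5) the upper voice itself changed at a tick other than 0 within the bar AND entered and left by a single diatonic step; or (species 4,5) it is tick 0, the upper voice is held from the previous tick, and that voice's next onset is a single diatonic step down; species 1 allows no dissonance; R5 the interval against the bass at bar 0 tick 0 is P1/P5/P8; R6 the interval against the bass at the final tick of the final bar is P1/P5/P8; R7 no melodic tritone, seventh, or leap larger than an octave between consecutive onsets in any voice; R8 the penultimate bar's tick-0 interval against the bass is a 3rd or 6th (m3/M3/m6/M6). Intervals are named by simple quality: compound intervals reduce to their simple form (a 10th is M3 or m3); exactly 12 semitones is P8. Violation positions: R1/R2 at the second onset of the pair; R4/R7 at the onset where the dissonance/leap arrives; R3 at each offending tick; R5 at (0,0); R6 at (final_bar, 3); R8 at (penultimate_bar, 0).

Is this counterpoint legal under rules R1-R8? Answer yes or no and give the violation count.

bar 0: v0=D3 v1=D4 (P8)
bar 1: v0=E3 v1=B3 (P5)
bar 2: v0=F3 v1=F4 (P8)
bar 3: v0=G3 v1=F4 (m7)
bar 4: v0=B3 v1=B4 (P8)
bar 5: v0=G3 v1=A4 (M2)
bar 6: v0=F3 v1=A3 (M3)
bar 7: v0=D3 v1=F3 (m3)
bar 8: v0=C3 v1=G3 (P5)
bar 9: v0=E3 v1=C4 (m6)
bar 10: v0=D3 v1=D4 (P8)
  R2 @ bar2.0: E3/B3 P5 -> F3/F4 P8 similar
  R7 @ bar2.0: B3->F4 leap 6st
  R4 @ bar3.0: G3/F4 m7 untreated
  R2 @ bar4.0: G3/F4 m7 -> B3/B4 P8 similar
  R7 @ bar4.0: F4->B4 leap 6st
  R4 @ bar5.0: G3/A4 M2 untreated

No (6 violations)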